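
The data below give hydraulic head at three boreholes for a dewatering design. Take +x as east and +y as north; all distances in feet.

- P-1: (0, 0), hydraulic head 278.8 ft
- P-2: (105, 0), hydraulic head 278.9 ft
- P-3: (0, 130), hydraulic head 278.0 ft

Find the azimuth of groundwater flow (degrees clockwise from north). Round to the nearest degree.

∂h/∂x = (278.9 − 278.8) / (105 − 0) = +0.0009524
∂h/∂y = (278.0 − 278.8) / (130 − 0) = -0.006154
Flow direction (−∇h) has components (-0.0009524 E, +0.006154 N).
Azimuth = atan2(E, N) = atan2(-0.0009524, +0.006154) = 351.2° ≈ 351°.

351°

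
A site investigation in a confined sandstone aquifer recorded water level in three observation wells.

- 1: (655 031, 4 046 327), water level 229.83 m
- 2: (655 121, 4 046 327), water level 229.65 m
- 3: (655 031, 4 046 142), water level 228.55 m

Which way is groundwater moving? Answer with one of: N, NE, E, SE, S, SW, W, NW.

S

∂h/∂x = (229.65 − 229.83) / (655121 − 655031) = -0.002000
∂h/∂y = (228.55 − 229.83) / (4046142 − 4046327) = +0.006919
Flow = −∇h = (+0.002000 east, -0.006919 north), which points south.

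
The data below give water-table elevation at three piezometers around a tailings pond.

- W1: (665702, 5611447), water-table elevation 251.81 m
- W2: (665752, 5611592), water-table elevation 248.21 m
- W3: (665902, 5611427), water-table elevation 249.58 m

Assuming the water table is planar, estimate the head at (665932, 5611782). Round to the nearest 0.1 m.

Taking W1 as reference: W2−W1 = (50, 145, -3.60); W3−W1 = (200, -20, -2.23).
Solve a·Δx + b·Δy = Δh: det = 50·(-20) − 200·145 = -30000.
∂h/∂x = [(-3.60)·(-20) − (-2.23)·145] / -30000 = -0.01318
∂h/∂y = [50·(-2.23) − 200·(-3.60)] / -30000 = -0.02028
h(665932, 5611782) = 251.81 + (-0.01318)·(230) + (-0.02028)·(335) = 251.81 -3.031 -6.795 = 241.984 m.

242.0 m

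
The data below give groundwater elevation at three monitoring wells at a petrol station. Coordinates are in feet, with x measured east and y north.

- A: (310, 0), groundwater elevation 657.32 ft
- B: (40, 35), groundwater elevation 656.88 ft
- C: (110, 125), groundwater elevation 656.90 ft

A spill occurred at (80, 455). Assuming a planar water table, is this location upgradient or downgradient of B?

downgradient

With h = a·x + b·y + c and A as origin, the differences give:
  (-270)·a + 35·b = -0.44
  (-200)·a + 125·b = -0.42
Eliminate b (×125 and ×35, subtract): -26750·a = -40.300 → a = ∂h/∂x = +0.001507
Back-substitute: b = ∂h/∂y = -0.0009495.
Head at (80, 455) = 657.32 + (+0.001507)·(-230) + (-0.0009495)·(455) = 656.54 ft.
That is lower than the 656.88 ft at B, so the point is downgradient.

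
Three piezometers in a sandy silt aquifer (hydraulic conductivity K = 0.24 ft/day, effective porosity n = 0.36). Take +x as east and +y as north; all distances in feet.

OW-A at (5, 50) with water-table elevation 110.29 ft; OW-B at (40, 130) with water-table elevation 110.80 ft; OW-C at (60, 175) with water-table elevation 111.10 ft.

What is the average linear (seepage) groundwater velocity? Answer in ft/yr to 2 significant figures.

11 ft/yr

Differences from OW-A: to OW-B (Δx, Δy, Δh) = (35, 80, +0.51); to OW-C = (55, 125, +0.81).
Solve a·Δx + b·Δy = Δh: det = 35·125 − 55·80 = -25.
∂h/∂x = [(+0.51)·125 − (+0.81)·80] / -25 = +0.04200
∂h/∂y = [35·(+0.81) − 55·(+0.51)] / -25 = -0.01200
|∇h| = √(0.04200² + -0.01200²) = 0.04368
Seepage velocity v = K·i/n = 0.24 × 0.04368 / 0.36 = 0.02912 ft/day = 10.64 ft/yr.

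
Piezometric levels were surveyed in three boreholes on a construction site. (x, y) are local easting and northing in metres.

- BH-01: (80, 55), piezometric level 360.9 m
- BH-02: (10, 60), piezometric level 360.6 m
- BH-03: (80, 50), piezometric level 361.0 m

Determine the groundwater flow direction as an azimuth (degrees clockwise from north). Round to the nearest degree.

Three-point gradient (reference BH-01): Δ to BH-02 = (-70, 5, -0.3), Δ to BH-03 = (0, -5, +0.1).
∂h/∂x = +0.002857, ∂h/∂y = -0.02000 (det = 350).
Flow direction (−∇h) has components (-0.002857 E, +0.02000 N).
Azimuth = atan2(E, N) = atan2(-0.002857, +0.02000) = 351.9° ≈ 352°.

352°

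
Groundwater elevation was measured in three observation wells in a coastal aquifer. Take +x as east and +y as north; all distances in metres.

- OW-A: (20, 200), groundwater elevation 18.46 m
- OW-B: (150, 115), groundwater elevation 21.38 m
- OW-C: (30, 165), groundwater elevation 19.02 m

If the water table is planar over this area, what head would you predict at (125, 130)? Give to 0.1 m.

20.8 m

Taking OW-A as reference: OW-B−OW-A = (130, -85, +2.92); OW-C−OW-A = (10, -35, +0.56).
Solve a·Δx + b·Δy = Δh: det = 130·(-35) − 10·(-85) = -3700.
∂h/∂x = [(+2.92)·(-35) − (+0.56)·(-85)] / -3700 = +0.01476
∂h/∂y = [130·(+0.56) − 10·(+2.92)] / -3700 = -0.01178
h(125, 130) = 18.46 + (+0.01476)·(105) + (-0.01178)·(-70) = 18.46 +1.549 +0.825 = 20.834 m.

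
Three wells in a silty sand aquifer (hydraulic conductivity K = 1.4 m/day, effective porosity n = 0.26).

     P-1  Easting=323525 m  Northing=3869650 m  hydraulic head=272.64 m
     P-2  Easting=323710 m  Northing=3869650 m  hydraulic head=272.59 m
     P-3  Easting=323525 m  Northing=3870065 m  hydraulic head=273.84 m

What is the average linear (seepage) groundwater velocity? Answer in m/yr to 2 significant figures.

5.7 m/yr

∂h/∂x = (272.59 − 272.64) / (323710 − 323525) = -0.0002703
∂h/∂y = (273.84 − 272.64) / (3870065 − 3869650) = +0.002892
|∇h| = √(-0.0002703² + 0.002892²) = 0.002905
Seepage velocity v = K·i/n = 1.4 × 0.002905 / 0.26 = 0.01564 m/day = 5.713 m/yr.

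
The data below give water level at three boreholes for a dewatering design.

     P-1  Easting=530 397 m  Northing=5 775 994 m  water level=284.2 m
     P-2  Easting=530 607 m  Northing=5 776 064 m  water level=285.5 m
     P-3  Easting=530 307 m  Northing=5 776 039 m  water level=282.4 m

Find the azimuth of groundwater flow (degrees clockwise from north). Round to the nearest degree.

Differences from P-1: to P-2 (Δx, Δy, Δh) = (210, 70, +1.3); to P-3 = (-90, 45, -1.8).
Determinant of the coordinate differences = 210·45 − (-90)·70 = 15750.
∂h/∂x = [(+1.3)·45 − (-1.8)·70] / 15750 = +0.01171
∂h/∂y = [210·(-1.8) − (-90)·(+1.3)] / 15750 = -0.01657
Flow direction (−∇h) has components (-0.01171 E, +0.01657 N).
Azimuth = atan2(E, N) = atan2(-0.01171, +0.01657) = 324.7° ≈ 325°.

325°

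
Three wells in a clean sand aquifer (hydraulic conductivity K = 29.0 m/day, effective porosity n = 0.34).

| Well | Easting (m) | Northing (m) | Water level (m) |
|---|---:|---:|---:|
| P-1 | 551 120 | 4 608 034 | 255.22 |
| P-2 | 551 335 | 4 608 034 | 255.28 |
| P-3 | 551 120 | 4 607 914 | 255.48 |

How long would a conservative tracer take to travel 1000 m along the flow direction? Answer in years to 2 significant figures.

∂h/∂x = (255.28 − 255.22) / (551335 − 551120) = +0.0002791
∂h/∂y = (255.48 − 255.22) / (4607914 − 4608034) = -0.002167
|∇h| = √(0.0002791² + -0.002167²) = 0.002185
Seepage velocity v = K·i/n = 29.0 × 0.002185 / 0.34 = 0.1864 m/day.
t = 1000 / 0.1864 = 5365 days = 14.7 years.

15 years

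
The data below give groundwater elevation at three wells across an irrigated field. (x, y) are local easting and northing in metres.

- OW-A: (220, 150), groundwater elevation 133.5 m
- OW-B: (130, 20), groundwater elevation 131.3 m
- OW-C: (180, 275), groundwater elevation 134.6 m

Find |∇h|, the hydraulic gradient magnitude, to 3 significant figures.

0.0139

With h = a·x + b·y + c and OW-A as origin, the differences give:
  (-90)·a + (-130)·b = -2.2
  (-40)·a + 125·b = +1.1
Eliminate b (×125 and ×(-130), subtract): -16450·a = -132.00 → a = ∂h/∂x = +0.008024
Back-substitute: b = ∂h/∂y = +0.01137.
|∇h| = √(0.008024² + 0.01137²) = 0.01392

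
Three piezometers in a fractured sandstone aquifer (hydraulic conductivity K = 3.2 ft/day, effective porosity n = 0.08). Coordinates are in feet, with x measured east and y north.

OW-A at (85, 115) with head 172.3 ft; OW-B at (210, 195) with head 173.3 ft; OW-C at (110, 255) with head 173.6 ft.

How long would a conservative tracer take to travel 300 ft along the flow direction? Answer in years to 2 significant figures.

Differences from OW-A: to OW-B (Δx, Δy, Δh) = (125, 80, +1.0); to OW-C = (25, 140, +1.3).
Solve a·Δx + b·Δy = Δh: det = 125·140 − 25·80 = 15500.
∂h/∂x = [(+1.0)·140 − (+1.3)·80] / 15500 = +0.002323
∂h/∂y = [125·(+1.3) − 25·(+1.0)] / 15500 = +0.008871
|∇h| = √(0.002323² + 0.008871²) = 0.00917
Seepage velocity v = K·i/n = 3.2 × 0.00917 / 0.08 = 0.3668 ft/day.
t = 300 / 0.3668 = 817.9 days = 2.24 years.

2.2 years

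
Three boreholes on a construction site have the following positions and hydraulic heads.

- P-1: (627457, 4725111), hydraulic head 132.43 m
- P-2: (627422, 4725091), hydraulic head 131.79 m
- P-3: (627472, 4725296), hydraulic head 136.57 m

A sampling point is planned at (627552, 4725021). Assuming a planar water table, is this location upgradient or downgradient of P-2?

downgradient

Differences from P-1: to P-2 (Δx, Δy, Δh) = (-35, -20, -0.64); to P-3 = (15, 185, +4.14).
Solve a·Δx + b·Δy = Δh: det = (-35)·185 − 15·(-20) = -6175.
∂h/∂x = [(-0.64)·185 − (+4.14)·(-20)] / -6175 = +0.005765
∂h/∂y = [(-35)·(+4.14) − 15·(-0.64)] / -6175 = +0.02191
Head at (627552, 4725021) = 132.43 + (+0.005765)·(95) + (+0.02191)·(-90) = 131.01 m.
That is lower than the 131.79 m at P-2, so the point is downgradient.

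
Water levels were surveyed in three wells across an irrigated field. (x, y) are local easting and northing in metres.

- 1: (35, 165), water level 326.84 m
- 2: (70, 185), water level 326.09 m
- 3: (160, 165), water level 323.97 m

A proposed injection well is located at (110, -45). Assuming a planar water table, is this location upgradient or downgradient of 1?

Taking 1 as reference: 2−1 = (35, 20, -0.75); 3−1 = (125, 0, -2.87).
Determinant of the coordinate differences = 35·0 − 125·20 = -2500.
∂h/∂x = [(-0.75)·0 − (-2.87)·20] / -2500 = -0.02296
∂h/∂y = [35·(-2.87) − 125·(-0.75)] / -2500 = +0.002680
Head at (110, -45) = 326.84 + (-0.02296)·(75) + (+0.002680)·(-210) = 324.56 m.
That is lower than the 326.84 m at 1, so the point is downgradient.

downgradient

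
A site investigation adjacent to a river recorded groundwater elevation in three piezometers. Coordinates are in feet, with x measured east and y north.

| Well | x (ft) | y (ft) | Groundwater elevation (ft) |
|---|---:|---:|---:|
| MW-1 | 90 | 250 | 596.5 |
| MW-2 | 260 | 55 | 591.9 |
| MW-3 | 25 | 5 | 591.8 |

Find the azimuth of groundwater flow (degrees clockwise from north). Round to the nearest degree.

169°

Differences from MW-1: to MW-2 (Δx, Δy, Δh) = (170, -195, -4.6); to MW-3 = (-65, -245, -4.7).
Solve a·Δx + b·Δy = Δh: det = 170·(-245) − (-65)·(-195) = -54325.
∂h/∂x = [(-4.6)·(-245) − (-4.7)·(-195)] / -54325 = -0.003875
∂h/∂y = [170·(-4.7) − (-65)·(-4.6)] / -54325 = +0.02021
Flow direction (−∇h) has components (+0.003875 E, -0.02021 N).
Azimuth = atan2(E, N) = atan2(+0.003875, -0.02021) = 169.1° ≈ 169°.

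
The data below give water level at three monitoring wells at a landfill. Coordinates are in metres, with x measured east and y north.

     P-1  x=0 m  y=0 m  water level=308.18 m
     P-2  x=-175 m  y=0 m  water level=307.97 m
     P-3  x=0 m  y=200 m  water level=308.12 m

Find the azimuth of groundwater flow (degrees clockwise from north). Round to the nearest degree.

284°

∂h/∂x = (307.97 − 308.18) / (-175 − 0) = +0.001200
∂h/∂y = (308.12 − 308.18) / (200 − 0) = -0.0003000
Flow direction (−∇h) has components (-0.001200 E, +0.0003000 N).
Azimuth = atan2(E, N) = atan2(-0.001200, +0.0003000) = 284.0° ≈ 284°.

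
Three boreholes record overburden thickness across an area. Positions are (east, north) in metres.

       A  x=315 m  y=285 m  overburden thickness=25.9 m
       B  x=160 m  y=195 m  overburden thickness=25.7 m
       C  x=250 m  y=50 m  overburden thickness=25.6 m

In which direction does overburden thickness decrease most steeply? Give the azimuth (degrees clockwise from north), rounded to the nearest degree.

211°

Taking A as reference: B−A = (-155, -90, -0.2); C−A = (-65, -235, -0.3).
Solve a·Δx + b·Δy = Δd: det = (-155)·(-235) − (-65)·(-90) = 30575.
∂d/∂x = [(-0.2)·(-235) − (-0.3)·(-90)] / 30575 = +0.0006541
∂d/∂y = [(-155)·(-0.3) − (-65)·(-0.2)] / 30575 = +0.001096
Steepest decrease is along −∇f: components (-0.0006541 E, -0.001096 N).
Azimuth = atan2(-0.0006541, -0.001096) = 210.8° ≈ 211°.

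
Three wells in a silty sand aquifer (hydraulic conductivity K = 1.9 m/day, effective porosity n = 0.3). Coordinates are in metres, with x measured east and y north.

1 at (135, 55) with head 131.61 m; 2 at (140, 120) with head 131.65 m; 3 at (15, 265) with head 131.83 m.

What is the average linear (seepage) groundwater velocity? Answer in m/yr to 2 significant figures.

Differences from 1: to 2 (Δx, Δy, Δh) = (5, 65, +0.04); to 3 = (-120, 210, +0.22).
Solve a·Δx + b·Δy = Δh: det = 5·210 − (-120)·65 = 8850.
∂h/∂x = [(+0.04)·210 − (+0.22)·65] / 8850 = -0.0006667
∂h/∂y = [5·(+0.22) − (-120)·(+0.04)] / 8850 = +0.0006667
|∇h| = √(-0.0006667² + 0.0006667²) = 0.0009429
Seepage velocity v = K·i/n = 1.9 × 0.0009429 / 0.3 = 0.005972 m/day = 2.181 m/yr.

2.2 m/yr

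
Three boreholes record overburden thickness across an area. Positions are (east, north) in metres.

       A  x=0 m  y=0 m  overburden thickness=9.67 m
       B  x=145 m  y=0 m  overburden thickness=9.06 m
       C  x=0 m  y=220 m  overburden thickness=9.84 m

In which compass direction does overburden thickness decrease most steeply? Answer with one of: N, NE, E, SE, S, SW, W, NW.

E

∂d/∂x = (9.06 − 9.67) / (145 − 0) = -0.004207
∂d/∂y = (9.84 − 9.67) / (220 − 0) = +0.0007727
Steepest decrease is along −∇f = (+0.004207 E, -0.0007727 N) → east.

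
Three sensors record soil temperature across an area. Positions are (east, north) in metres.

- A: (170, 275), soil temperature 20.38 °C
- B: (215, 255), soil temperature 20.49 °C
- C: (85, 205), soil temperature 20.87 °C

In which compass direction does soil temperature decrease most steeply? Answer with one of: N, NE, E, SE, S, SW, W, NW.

With T = a·x + b·y + c and A as origin, the differences give:
  45·a + (-20)·b = +0.11
  (-85)·a + (-70)·b = +0.49
Eliminate b (×(-70) and ×(-20), subtract): -4850·a = 2.100 → a = ∂T/∂x = -0.0004330
Back-substitute: b = ∂T/∂y = -0.006474.
Steepest decrease is along −∇f = (+0.0004330 E, +0.006474 N) → north.

N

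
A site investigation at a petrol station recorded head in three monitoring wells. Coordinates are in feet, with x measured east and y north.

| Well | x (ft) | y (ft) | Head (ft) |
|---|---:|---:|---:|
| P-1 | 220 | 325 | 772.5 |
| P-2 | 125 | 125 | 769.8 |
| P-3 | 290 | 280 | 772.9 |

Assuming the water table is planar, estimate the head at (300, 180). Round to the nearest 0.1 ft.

772.2 ft

With h = a·x + b·y + c and P-1 as origin, the differences give:
  (-95)·a + (-200)·b = -2.7
  70·a + (-45)·b = +0.4
Eliminate b (×(-45) and ×(-200), subtract): 18275·a = 201.50 → a = ∂h/∂x = +0.01103
Back-substitute: b = ∂h/∂y = +0.008263.
h(300, 180) = 772.5 + (+0.01103)·(80) + (+0.008263)·(-145) = 772.5 +0.882 -1.198 = 772.184 ft.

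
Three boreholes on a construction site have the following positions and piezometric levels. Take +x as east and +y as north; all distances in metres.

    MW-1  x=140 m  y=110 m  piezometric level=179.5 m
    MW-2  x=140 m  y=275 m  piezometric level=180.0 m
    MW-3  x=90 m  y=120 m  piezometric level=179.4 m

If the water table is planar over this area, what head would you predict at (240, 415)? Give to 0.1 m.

Differences from MW-1: to MW-2 (Δx, Δy, Δh) = (0, 165, +0.5); to MW-3 = (-50, 10, -0.1).
Determinant of the coordinate differences = 0·10 − (-50)·165 = 8250.
∂h/∂x = [(+0.5)·10 − (-0.1)·165] / 8250 = +0.002606
∂h/∂y = [0·(-0.1) − (-50)·(+0.5)] / 8250 = +0.003030
h(240, 415) = 179.5 + (+0.002606)·(100) + (+0.003030)·(305) = 179.5 +0.261 +0.924 = 180.685 m.

180.7 m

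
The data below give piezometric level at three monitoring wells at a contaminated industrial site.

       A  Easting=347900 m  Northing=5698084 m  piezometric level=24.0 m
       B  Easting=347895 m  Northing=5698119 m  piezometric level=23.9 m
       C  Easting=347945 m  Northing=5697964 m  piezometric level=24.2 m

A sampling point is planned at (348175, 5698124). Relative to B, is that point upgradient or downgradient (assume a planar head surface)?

downgradient

Taking A as reference: B−A = (-5, 35, -0.1); C−A = (45, -120, +0.2).
Solve a·Δx + b·Δy = Δh: det = (-5)·(-120) − 45·35 = -975.
∂h/∂x = [(-0.1)·(-120) − (+0.2)·35] / -975 = -0.005128
∂h/∂y = [(-5)·(+0.2) − 45·(-0.1)] / -975 = -0.003590
Head at (348175, 5698124) = 24.0 + (-0.005128)·(275) + (-0.003590)·(40) = 22.45 m.
That is lower than the 23.9 m at B, so the point is downgradient.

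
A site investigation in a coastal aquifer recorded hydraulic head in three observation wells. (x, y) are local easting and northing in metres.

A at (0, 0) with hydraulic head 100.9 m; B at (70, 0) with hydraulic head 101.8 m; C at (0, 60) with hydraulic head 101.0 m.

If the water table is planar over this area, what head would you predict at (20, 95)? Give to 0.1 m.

101.3 m

∂h/∂x = (101.8 − 100.9) / (70 − 0) = +0.01286
∂h/∂y = (101.0 − 100.9) / (60 − 0) = +0.001667
h(20, 95) = 100.9 + (+0.01286)·(20) + (+0.001667)·(95) = 100.9 +0.257 +0.158 = 101.315 m.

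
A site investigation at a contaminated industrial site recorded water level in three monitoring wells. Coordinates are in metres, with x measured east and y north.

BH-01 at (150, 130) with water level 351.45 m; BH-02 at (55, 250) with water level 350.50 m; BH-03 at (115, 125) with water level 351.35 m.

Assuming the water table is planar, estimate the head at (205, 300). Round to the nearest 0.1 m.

350.8 m

Taking BH-01 as reference: BH-02−BH-01 = (-95, 120, -0.95); BH-03−BH-01 = (-35, -5, -0.10).
Determinant of the coordinate differences = (-95)·(-5) − (-35)·120 = 4675.
∂h/∂x = [(-0.95)·(-5) − (-0.10)·120] / 4675 = +0.003583
∂h/∂y = [(-95)·(-0.10) − (-35)·(-0.95)] / 4675 = -0.005080
h(205, 300) = 351.45 + (+0.003583)·(55) + (-0.005080)·(170) = 351.45 +0.197 -0.864 = 350.783 m.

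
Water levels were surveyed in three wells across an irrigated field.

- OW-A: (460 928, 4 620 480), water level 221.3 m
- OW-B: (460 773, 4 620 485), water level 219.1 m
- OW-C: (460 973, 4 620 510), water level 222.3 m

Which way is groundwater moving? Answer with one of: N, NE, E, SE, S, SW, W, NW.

SW

Differences from OW-A: to OW-B (Δx, Δy, Δh) = (-155, 5, -2.2); to OW-C = (45, 30, +1.0).
Solve a·Δx + b·Δy = Δh: det = (-155)·30 − 45·5 = -4875.
∂h/∂x = [(-2.2)·30 − (+1.0)·5] / -4875 = +0.01456
∂h/∂y = [(-155)·(+1.0) − 45·(-2.2)] / -4875 = +0.01149
Flow = −∇h = (-0.01456 east, -0.01149 north), which points southwest.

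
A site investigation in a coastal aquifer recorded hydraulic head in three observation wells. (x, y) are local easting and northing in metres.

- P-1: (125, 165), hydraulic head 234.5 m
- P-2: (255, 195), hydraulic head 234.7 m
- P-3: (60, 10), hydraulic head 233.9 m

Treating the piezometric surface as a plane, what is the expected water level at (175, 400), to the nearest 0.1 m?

Taking P-1 as reference: P-2−P-1 = (130, 30, +0.2); P-3−P-1 = (-65, -155, -0.6).
Determinant of the coordinate differences = 130·(-155) − (-65)·30 = -18200.
∂h/∂x = [(+0.2)·(-155) − (-0.6)·30] / -18200 = +0.0007143
∂h/∂y = [130·(-0.6) − (-65)·(+0.2)] / -18200 = +0.003571
h(175, 400) = 234.5 + (+0.0007143)·(50) + (+0.003571)·(235) = 234.5 +0.036 +0.839 = 235.375 m.

235.4 m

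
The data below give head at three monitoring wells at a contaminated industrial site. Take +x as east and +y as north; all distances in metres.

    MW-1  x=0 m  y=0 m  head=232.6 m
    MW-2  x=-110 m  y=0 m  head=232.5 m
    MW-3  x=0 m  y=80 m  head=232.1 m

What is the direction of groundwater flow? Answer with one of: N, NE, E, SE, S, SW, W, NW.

∂h/∂x = (232.5 − 232.6) / (-110 − 0) = +0.0009091
∂h/∂y = (232.1 − 232.6) / (80 − 0) = -0.006250
Flow = −∇h = (-0.0009091 east, +0.006250 north), which points north.

N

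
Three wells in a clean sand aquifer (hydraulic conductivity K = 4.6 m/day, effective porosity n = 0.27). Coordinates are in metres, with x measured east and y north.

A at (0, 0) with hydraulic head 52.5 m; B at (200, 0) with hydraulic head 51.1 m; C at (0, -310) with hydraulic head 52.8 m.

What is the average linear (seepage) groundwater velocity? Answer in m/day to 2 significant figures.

0.12 m/day

∂h/∂x = (51.1 − 52.5) / (200 − 0) = -0.007000
∂h/∂y = (52.8 − 52.5) / (-310 − 0) = -0.0009677
|∇h| = √(-0.007000² + -0.0009677²) = 0.007067
Seepage velocity v = K·i/n = 4.6 × 0.007067 / 0.27 = 0.1204 m/day.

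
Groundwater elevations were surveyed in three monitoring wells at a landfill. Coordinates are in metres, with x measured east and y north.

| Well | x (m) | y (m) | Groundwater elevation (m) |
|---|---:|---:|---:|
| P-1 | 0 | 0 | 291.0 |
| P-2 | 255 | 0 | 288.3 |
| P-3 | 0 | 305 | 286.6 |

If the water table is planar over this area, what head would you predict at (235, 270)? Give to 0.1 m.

284.6 m

∂h/∂x = (288.3 − 291.0) / (255 − 0) = -0.01059
∂h/∂y = (286.6 − 291.0) / (305 − 0) = -0.01443
h(235, 270) = 291.0 + (-0.01059)·(235) + (-0.01443)·(270) = 291.0 -2.488 -3.895 = 284.617 m.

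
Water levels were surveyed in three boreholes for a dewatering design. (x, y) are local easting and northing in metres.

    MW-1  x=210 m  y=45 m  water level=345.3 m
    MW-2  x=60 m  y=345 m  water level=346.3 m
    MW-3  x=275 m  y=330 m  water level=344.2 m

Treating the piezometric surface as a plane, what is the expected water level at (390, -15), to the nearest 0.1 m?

343.6 m

Three-point gradient (reference MW-1): Δ to MW-2 = (-150, 300, +1.0), Δ to MW-3 = (65, 285, -1.1).
∂h/∂x = -0.009880, ∂h/∂y = -0.001606 (det = -62250).
h(390, -15) = 345.3 + (-0.009880)·(180) + (-0.001606)·(-60) = 345.3 -1.778 +0.096 = 343.618 m.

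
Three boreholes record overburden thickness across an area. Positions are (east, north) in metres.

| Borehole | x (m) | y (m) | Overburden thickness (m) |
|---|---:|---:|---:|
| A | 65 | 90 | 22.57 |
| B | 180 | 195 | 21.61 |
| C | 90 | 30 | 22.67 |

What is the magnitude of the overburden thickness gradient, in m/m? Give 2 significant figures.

0.0062 m/m

Differences from A: to B (Δx, Δy, Δh) = (115, 105, -0.96); to C = (25, -60, +0.10).
Solve a·Δx + b·Δy = Δd: det = 115·(-60) − 25·105 = -9525.
∂d/∂x = [(-0.96)·(-60) − (+0.10)·105] / -9525 = -0.004945
∂d/∂y = [115·(+0.10) − 25·(-0.96)] / -9525 = -0.003727
|∇f| = √(-0.004945² + -0.003727²) = 0.006192 m/m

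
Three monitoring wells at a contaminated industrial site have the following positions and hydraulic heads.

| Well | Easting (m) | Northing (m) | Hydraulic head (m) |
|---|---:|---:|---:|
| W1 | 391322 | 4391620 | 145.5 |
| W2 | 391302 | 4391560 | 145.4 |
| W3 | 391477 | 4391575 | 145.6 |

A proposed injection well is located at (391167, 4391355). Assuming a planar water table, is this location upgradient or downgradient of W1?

Differences from W1: to W2 (Δx, Δy, Δh) = (-20, -60, -0.1); to W3 = (155, -45, +0.1).
Determinant of the coordinate differences = (-20)·(-45) − 155·(-60) = 10200.
∂h/∂x = [(-0.1)·(-45) − (+0.1)·(-60)] / 10200 = +0.001029
∂h/∂y = [(-20)·(+0.1) − 155·(-0.1)] / 10200 = +0.001324
Head at (391167, 4391355) = 145.5 + (+0.001029)·(-155) + (+0.001324)·(-265) = 144.99 m.
That is lower than the 145.5 m at W1, so the point is downgradient.

downgradient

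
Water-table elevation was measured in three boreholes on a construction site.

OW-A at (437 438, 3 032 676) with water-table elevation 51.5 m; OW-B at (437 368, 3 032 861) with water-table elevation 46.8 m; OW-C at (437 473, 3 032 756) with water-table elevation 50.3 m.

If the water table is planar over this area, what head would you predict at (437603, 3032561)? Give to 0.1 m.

56.0 m

With h = a·x + b·y + c and OW-A as origin, the differences give:
  (-70)·a + 185·b = -4.7
  35·a + 80·b = -1.2
Eliminate b (×80 and ×185, subtract): -12075·a = -154.00 → a = ∂h/∂x = +0.01275
Back-substitute: b = ∂h/∂y = -0.02058.
h(437603, 3032561) = 51.5 + (+0.01275)·(165) + (-0.02058)·(-115) = 51.5 +2.104 +2.367 = 55.971 m.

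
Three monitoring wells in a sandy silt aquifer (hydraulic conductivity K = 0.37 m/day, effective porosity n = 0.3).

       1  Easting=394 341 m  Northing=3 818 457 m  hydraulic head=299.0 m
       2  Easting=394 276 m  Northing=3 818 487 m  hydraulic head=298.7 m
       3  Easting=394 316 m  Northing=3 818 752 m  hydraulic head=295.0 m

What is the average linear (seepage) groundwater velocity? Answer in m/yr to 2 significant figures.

6.2 m/yr

With h = a·x + b·y + c and 1 as origin, the differences give:
  (-65)·a + 30·b = -0.3
  (-25)·a + 295·b = -4.0
Eliminate b (×295 and ×30, subtract): -18425·a = 31.50 → a = ∂h/∂x = -0.001710
Back-substitute: b = ∂h/∂y = -0.01370.
|∇h| = √(-0.001710² + -0.01370²) = 0.01381
Seepage velocity v = K·i/n = 0.37 × 0.01381 / 0.3 = 0.01703 m/day = 6.22 m/yr.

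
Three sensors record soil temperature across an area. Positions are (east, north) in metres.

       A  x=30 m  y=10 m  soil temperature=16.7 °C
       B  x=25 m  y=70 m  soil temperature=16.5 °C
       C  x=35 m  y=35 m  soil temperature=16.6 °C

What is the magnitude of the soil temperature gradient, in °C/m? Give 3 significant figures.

Three-point gradient (reference A): Δ to B = (-5, 60, -0.2), Δ to C = (5, 25, -0.1).
∂T/∂x = -0.002353, ∂T/∂y = -0.003529 (det = -425).
|∇f| = √(-0.002353² + -0.003529²) = 0.004242 °C/m

0.00424 °C/m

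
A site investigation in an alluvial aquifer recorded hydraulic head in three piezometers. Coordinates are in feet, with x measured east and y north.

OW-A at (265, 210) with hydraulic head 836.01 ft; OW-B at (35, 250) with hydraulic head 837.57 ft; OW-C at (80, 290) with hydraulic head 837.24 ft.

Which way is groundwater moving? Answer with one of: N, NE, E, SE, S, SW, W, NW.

E

Taking OW-A as reference: OW-B−OW-A = (-230, 40, +1.56); OW-C−OW-A = (-185, 80, +1.23).
Solve a·Δx + b·Δy = Δh: det = (-230)·80 − (-185)·40 = -11000.
∂h/∂x = [(+1.56)·80 − (+1.23)·40] / -11000 = -0.006873
∂h/∂y = [(-230)·(+1.23) − (-185)·(+1.56)] / -11000 = -0.0005182
Flow = −∇h = (+0.006873 east, +0.0005182 north), which points east.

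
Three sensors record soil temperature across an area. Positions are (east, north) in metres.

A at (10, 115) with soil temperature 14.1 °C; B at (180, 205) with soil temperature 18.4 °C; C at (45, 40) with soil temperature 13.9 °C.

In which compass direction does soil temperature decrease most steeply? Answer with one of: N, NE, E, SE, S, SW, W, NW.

SW

Differences from A: to B (Δx, Δy, Δh) = (170, 90, +4.3); to C = (35, -75, -0.2).
Determinant of the coordinate differences = 170·(-75) − 35·90 = -15900.
∂T/∂x = [(+4.3)·(-75) − (-0.2)·90] / -15900 = +0.01915
∂T/∂y = [170·(-0.2) − 35·(+4.3)] / -15900 = +0.01160
Steepest decrease is along −∇f = (-0.01915 E, -0.01160 N) → southwest.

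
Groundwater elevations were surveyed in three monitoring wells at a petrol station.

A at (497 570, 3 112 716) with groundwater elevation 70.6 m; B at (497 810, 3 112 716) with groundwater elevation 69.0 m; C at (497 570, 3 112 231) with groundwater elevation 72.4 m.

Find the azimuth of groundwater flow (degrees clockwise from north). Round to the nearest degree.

061°

∂h/∂x = (69.0 − 70.6) / (497810 − 497570) = -0.006667
∂h/∂y = (72.4 − 70.6) / (3112231 − 3112716) = -0.003711
Flow direction (−∇h) has components (+0.006667 E, +0.003711 N).
Azimuth = atan2(E, N) = atan2(+0.006667, +0.003711) = 60.9° ≈ 061°.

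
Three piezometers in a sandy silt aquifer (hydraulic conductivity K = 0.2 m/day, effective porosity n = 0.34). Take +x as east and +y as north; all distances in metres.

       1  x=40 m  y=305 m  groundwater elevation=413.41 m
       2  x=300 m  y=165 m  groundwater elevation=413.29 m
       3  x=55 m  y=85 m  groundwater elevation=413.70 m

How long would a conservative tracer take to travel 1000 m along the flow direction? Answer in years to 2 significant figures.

With h = a·x + b·y + c and 1 as origin, the differences give:
  260·a + (-140)·b = -0.12
  15·a + (-220)·b = +0.29
Eliminate b (×(-220) and ×(-140), subtract): -55100·a = 67.000 → a = ∂h/∂x = -0.001216
Back-substitute: b = ∂h/∂y = -0.001401.
|∇h| = √(-0.001216² + -0.001401²) = 0.001855
Seepage velocity v = K·i/n = 0.2 × 0.001855 / 0.34 = 0.001091 m/day.
t = 1000 / 0.001091 = 9.166e+05 days = 2.51e+03 years.

2500 years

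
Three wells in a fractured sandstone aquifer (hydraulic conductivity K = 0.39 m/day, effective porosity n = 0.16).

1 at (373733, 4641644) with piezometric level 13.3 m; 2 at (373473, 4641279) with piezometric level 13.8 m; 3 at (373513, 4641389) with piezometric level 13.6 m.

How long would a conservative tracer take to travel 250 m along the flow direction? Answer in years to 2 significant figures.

Differences from 1: to 2 (Δx, Δy, Δh) = (-260, -365, +0.5); to 3 = (-220, -255, +0.3).
Solve a·Δx + b·Δy = Δh: det = (-260)·(-255) − (-220)·(-365) = -14000.
∂h/∂x = [(+0.5)·(-255) − (+0.3)·(-365)] / -14000 = +0.001286
∂h/∂y = [(-260)·(+0.3) − (-220)·(+0.5)] / -14000 = -0.002286
|∇h| = √(0.001286² + -0.002286²) = 0.002623
Seepage velocity v = K·i/n = 0.39 × 0.002623 / 0.16 = 0.006394 m/day.
t = 250 / 0.006394 = 3.91e+04 days = 107 years.

110 years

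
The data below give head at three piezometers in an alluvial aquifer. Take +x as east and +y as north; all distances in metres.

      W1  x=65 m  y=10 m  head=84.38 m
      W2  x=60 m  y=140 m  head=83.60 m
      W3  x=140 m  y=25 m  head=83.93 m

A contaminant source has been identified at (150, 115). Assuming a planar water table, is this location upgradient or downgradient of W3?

Taking W1 as reference: W2−W1 = (-5, 130, -0.78); W3−W1 = (75, 15, -0.45).
Determinant of the coordinate differences = (-5)·15 − 75·130 = -9825.
∂h/∂x = [(-0.78)·15 − (-0.45)·130] / -9825 = -0.004763
∂h/∂y = [(-5)·(-0.45) − 75·(-0.78)] / -9825 = -0.006183
Head at (150, 115) = 84.38 + (-0.004763)·(85) + (-0.006183)·(105) = 83.33 m.
That is lower than the 83.93 m at W3, so the point is downgradient.

downgradient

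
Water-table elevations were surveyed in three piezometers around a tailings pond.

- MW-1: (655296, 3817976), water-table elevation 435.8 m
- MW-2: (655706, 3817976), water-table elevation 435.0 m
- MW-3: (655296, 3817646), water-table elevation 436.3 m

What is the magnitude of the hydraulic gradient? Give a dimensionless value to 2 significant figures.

0.0025

∂h/∂x = (435.0 − 435.8) / (655706 − 655296) = -0.001951
∂h/∂y = (436.3 − 435.8) / (3817646 − 3817976) = -0.001515
|∇h| = √(-0.001951² + -0.001515²) = 0.00247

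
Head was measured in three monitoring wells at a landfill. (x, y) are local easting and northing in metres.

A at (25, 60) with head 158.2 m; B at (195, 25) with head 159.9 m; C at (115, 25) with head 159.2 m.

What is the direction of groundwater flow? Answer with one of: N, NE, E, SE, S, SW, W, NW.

Differences from A: to B (Δx, Δy, Δh) = (170, -35, +1.7); to C = (90, -35, +1.0).
Determinant of the coordinate differences = 170·(-35) − 90·(-35) = -2800.
∂h/∂x = [(+1.7)·(-35) − (+1.0)·(-35)] / -2800 = +0.008750
∂h/∂y = [170·(+1.0) − 90·(+1.7)] / -2800 = -0.006071
Flow = −∇h = (-0.008750 east, +0.006071 north), which points northwest.

NW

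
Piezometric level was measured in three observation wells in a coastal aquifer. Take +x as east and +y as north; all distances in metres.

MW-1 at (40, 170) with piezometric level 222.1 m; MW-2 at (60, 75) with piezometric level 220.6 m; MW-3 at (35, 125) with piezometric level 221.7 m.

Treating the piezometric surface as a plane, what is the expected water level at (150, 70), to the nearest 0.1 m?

With h = a·x + b·y + c and MW-1 as origin, the differences give:
  20·a + (-95)·b = -1.5
  (-5)·a + (-45)·b = -0.4
Eliminate b (×(-45) and ×(-95), subtract): -1375·a = 29.50 → a = ∂h/∂x = -0.02145
Back-substitute: b = ∂h/∂y = +0.01127.
h(150, 70) = 222.1 + (-0.02145)·(110) + (+0.01127)·(-100) = 222.1 -2.360 -1.127 = 218.613 m.

218.6 m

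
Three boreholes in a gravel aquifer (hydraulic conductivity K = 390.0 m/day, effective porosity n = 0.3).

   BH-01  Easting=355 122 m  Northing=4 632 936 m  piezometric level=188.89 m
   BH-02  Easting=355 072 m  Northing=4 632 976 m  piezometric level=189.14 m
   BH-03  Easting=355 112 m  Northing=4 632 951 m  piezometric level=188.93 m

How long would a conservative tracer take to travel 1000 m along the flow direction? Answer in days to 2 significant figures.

Taking BH-01 as reference: BH-02−BH-01 = (-50, 40, +0.25); BH-03−BH-01 = (-10, 15, +0.04).
Solve a·Δx + b·Δy = Δh: det = (-50)·15 − (-10)·40 = -350.
∂h/∂x = [(+0.25)·15 − (+0.04)·40] / -350 = -0.006143
∂h/∂y = [(-50)·(+0.04) − (-10)·(+0.25)] / -350 = -0.001429
|∇h| = √(-0.006143² + -0.001429²) = 0.006307
Seepage velocity v = K·i/n = 390.0 × 0.006307 / 0.3 = 8.199 m/day.
t = 1000 / 8.199 = 122 days.

120 days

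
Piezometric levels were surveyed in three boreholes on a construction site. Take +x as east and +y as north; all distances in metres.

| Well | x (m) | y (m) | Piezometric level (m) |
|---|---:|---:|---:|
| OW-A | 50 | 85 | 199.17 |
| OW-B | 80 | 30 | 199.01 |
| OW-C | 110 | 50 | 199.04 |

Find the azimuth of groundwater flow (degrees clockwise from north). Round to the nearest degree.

Differences from OW-A: to OW-B (Δx, Δy, Δh) = (30, -55, -0.16); to OW-C = (60, -35, -0.13).
Determinant of the coordinate differences = 30·(-35) − 60·(-55) = 2250.
∂h/∂x = [(-0.16)·(-35) − (-0.13)·(-55)] / 2250 = -0.0006889
∂h/∂y = [30·(-0.13) − 60·(-0.16)] / 2250 = +0.002533
Flow direction (−∇h) has components (+0.0006889 E, -0.002533 N).
Azimuth = atan2(E, N) = atan2(+0.0006889, -0.002533) = 164.8° ≈ 165°.

165°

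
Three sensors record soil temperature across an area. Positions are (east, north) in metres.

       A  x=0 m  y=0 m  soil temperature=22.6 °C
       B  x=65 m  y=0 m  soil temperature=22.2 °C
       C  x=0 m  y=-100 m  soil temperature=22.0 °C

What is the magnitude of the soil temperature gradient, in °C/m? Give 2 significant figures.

0.0086 °C/m

∂T/∂x = (22.2 − 22.6) / (65 − 0) = -0.006154
∂T/∂y = (22.0 − 22.6) / (-100 − 0) = +0.006000
|∇f| = √(-0.006154² + 0.006000²) = 0.008595 °C/m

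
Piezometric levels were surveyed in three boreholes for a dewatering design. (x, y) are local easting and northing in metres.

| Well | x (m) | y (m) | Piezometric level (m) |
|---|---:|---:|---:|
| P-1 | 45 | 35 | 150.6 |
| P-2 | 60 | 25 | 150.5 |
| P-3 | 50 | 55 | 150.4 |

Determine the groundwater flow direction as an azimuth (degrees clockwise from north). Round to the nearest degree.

With h = a·x + b·y + c and P-1 as origin, the differences give:
  15·a + (-10)·b = -0.1
  5·a + 20·b = -0.2
Eliminate b (×20 and ×(-10), subtract): 350·a = -4.00 → a = ∂h/∂x = -0.01143
Back-substitute: b = ∂h/∂y = -0.007143.
Flow direction (−∇h) has components (+0.01143 E, +0.007143 N).
Azimuth = atan2(E, N) = atan2(+0.01143, +0.007143) = 58.0° ≈ 058°.

058°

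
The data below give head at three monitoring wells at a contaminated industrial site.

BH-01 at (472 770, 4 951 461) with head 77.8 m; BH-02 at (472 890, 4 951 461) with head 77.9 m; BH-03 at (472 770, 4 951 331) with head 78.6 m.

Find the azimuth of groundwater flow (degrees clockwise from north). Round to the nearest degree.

∂h/∂x = (77.9 − 77.8) / (472890 − 472770) = +0.0008333
∂h/∂y = (78.6 − 77.8) / (4951331 − 4951461) = -0.006154
Flow direction (−∇h) has components (-0.0008333 E, +0.006154 N).
Azimuth = atan2(E, N) = atan2(-0.0008333, +0.006154) = 352.3° ≈ 352°.

352°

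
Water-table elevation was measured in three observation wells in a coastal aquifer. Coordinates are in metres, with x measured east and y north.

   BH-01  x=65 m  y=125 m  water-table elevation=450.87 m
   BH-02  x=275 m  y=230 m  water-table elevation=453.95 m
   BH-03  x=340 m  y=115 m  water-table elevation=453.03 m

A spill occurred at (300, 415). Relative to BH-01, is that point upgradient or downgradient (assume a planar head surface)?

upgradient

Differences from BH-01: to BH-02 (Δx, Δy, Δh) = (210, 105, +3.08); to BH-03 = (275, -10, +2.16).
Solve a·Δx + b·Δy = Δh: det = 210·(-10) − 275·105 = -30975.
∂h/∂x = [(+3.08)·(-10) − (+2.16)·105] / -30975 = +0.008316
∂h/∂y = [210·(+2.16) − 275·(+3.08)] / -30975 = +0.01270
Head at (300, 415) = 450.87 + (+0.008316)·(235) + (+0.01270)·(290) = 456.51 m.
That is higher than the 450.87 m at BH-01, so the point is upgradient.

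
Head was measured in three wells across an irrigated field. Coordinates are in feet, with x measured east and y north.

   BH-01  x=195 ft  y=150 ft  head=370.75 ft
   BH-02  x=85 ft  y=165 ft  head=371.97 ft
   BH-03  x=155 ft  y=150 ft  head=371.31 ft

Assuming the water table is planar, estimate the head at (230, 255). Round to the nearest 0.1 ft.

368.0 ft

With h = a·x + b·y + c and BH-01 as origin, the differences give:
  (-110)·a + 15·b = +1.22
  (-40)·a + 0·b = +0.56
Eliminate b (×0 and ×15, subtract): 600·a = -8.400 → a = ∂h/∂x = -0.01400
Back-substitute: b = ∂h/∂y = -0.02133.
h(230, 255) = 370.75 + (-0.01400)·(35) + (-0.02133)·(105) = 370.75 -0.490 -2.240 = 368.020 ft.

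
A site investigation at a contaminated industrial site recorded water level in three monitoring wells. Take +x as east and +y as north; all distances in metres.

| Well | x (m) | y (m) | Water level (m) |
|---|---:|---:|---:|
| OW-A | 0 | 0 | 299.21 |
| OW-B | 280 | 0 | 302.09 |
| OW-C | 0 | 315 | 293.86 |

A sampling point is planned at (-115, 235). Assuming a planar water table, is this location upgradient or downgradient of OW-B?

∂h/∂x = (302.09 − 299.21) / (280 − 0) = +0.01029
∂h/∂y = (293.86 − 299.21) / (315 − 0) = -0.01698
Head at (-115, 235) = 299.21 + (+0.01029)·(-115) + (-0.01698)·(235) = 294.04 m.
That is lower than the 302.09 m at OW-B, so the point is downgradient.

downgradient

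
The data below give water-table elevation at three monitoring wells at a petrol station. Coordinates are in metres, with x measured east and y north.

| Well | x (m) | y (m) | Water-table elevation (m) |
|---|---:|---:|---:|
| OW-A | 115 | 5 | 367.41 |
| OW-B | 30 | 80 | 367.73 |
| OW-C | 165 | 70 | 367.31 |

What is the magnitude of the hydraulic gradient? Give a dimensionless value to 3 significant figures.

0.00316

With h = a·x + b·y + c and OW-A as origin, the differences give:
  (-85)·a + 75·b = +0.32
  50·a + 65·b = -0.10
Eliminate b (×65 and ×75, subtract): -9275·a = 28.300 → a = ∂h/∂x = -0.003051
Back-substitute: b = ∂h/∂y = +0.0008086.
|∇h| = √(-0.003051² + 0.0008086²) = 0.003156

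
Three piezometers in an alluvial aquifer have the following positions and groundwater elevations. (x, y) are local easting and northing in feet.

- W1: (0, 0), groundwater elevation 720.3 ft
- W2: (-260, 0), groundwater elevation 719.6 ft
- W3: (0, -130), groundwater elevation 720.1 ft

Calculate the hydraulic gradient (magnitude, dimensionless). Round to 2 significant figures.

0.0031

∂h/∂x = (719.6 − 720.3) / (-260 − 0) = +0.002692
∂h/∂y = (720.1 − 720.3) / (-130 − 0) = +0.001538
|∇h| = √(0.002692² + 0.001538²) = 0.0031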